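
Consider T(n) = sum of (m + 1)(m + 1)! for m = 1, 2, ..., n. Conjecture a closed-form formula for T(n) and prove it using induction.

T(n) = (n + 2)! - 2

We claim T(n) = (n + 2)! - 2 for all n ≥ 1.
For the base case n = 1: T(1) = 4, and the closed form gives 4. They agree.
For the inductive step, assume it holds for an arbitrary m ≥ 1, so T(m) = (m + 2)! - 2.
Then T(m+1) = T(m) + ((m + 2)(m + 2)!) = ((m + 2)! - 2) + ((m + 2)(m + 2)!).
Simplifying, T(m+1) = ((m+1) + 2)! - 2,
which is the closed form with n = m+1.
Hence, by induction on n, the claim holds for every n ≥ 1.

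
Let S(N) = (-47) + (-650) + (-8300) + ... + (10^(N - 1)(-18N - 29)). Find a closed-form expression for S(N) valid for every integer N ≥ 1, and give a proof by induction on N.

S(N) = -10^N(2N + 3) + 3

We claim S(N) = -10^N(2N + 3) + 3 for all N ≥ 1.
For the base case N = 1: S(1) = -47, and the closed form gives -47. They agree.
Suppose the result is true for N = j, so S(j) = -10^j(2j + 3) + 3.
Then S(j+1) = S(j) + (10^j(-18j - 47)) = (-10^j(2j + 3) + 3) + (10^j(-18j - 47)).
Simplifying, S(j+1) = -20·10^j·j - 50·10^j + 3 = -10^(j+1)(2(j+1) + 3) + 3,
which is the closed form with N = j+1.
Hence, by induction on N, the claim holds for every N ≥ 1.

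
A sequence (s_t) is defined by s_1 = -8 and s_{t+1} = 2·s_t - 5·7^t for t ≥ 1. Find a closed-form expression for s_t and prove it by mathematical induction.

s_t = -2^(t - 1) - 7^t

Computing the first terms: s_1 = -8, s_2 = -51, s_3 = -347. This suggests s_t = -2^(t - 1) - 7^t.
Base step (t = 1): the formula gives -8 = -8 = s_1.
Inductive step: suppose the statement holds for some i ≥ 1, so s_i = -2^(i - 1) - 7^i.
Then s_{i+1} = 2·s_i - 5·7^i = 2·(-2^(i - 1) - 7^i) - 5·7^i = -2^i - 7^(i + 1) = -2^((i+1) - 1) - 7^(i+1),
which is the claimed formula at t = i+1.
By the principle of mathematical induction, the result holds for all t ≥ 1.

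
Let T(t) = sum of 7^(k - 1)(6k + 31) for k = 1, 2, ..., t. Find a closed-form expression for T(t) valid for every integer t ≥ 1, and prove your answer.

T(t) = 7^t(t + 5) - 5

We claim T(t) = 7^t(t + 5) - 5 for all t ≥ 1.
Base case (t = 1): T(1) = 37, and the closed form gives 37. They agree.
Inductive step: suppose the statement holds for some k ≥ 1, so T(k) = 7^k(k + 5) - 5.
Then T(k+1) = T(k) + (7^k(6k + 37)) = (7^k(k + 5) - 5) + (7^k(6k + 37)).
Simplifying, T(k+1) = 7·7^k·k + 42·7^k - 5 = 7^(k+1)((k+1) + 5) - 5,
which is the closed form with t = k+1.
This completes the induction.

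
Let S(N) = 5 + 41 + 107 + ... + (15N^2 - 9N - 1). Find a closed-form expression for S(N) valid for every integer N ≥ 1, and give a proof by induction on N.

S(N) = N(5N^2 + 3N - 3)

We claim S(N) = N(5N^2 + 3N - 3) for all N ≥ 1.
For the base case N = 1: S(1) = 5, and the closed form gives 5. They agree.
For the inductive step, assume it holds for an arbitrary k ≥ 1, so S(k) = k(5k^2 + 3k - 3).
Then S(k+1) = S(k) + (15k^2 + 21k + 5) = (k(5k^2 + 3k - 3)) + (15k^2 + 21k + 5).
Simplifying, S(k+1) = (k + 1)(5k^2 + 13k + 5) = (k+1)(5(k+1)^2 + 3(k+1) - 3),
which is the closed form with N = k+1.
This completes the induction.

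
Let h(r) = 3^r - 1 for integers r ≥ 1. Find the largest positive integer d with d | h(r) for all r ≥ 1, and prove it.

d = 2

Computing the first values: h(1) = 2 and h(2) = 8; gcd(2, 8) = 2, so d ≤ 2.
We prove 2 | 3^r - 1 for all r ≥ 1 by induction on r.
When r = 1: h(1) = 2 = 2·(1), so 2 | h(1).
Inductive step: suppose the statement holds for some m ≥ 1, i.e. 2 | h(m). Then
3^{m+1} − 1^{m+1} = 3·3^m − 1·1^m = 3·(3^m − 1^m) + (2)·1^m. The first term is divisible by 2 by the inductive hypothesis, and the second term (2)·1^m is divisible by 2 since 2 | 2. Hence 2 | h(m+1).
This completes the induction.
Therefore the largest such d is 2.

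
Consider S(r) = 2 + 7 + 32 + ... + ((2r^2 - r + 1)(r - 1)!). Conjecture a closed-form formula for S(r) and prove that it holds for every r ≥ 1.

S(r) = (2r + 1)r! - 1

We claim S(r) = (2r + 1)r! - 1 for all r ≥ 1.
When r = 1: S(1) = 2, and the closed form gives 2. They agree.
Inductive step: assume the claim holds for r = p, so S(p) = (2p + 1)p! - 1.
Then S(p+1) = S(p) + ((2p^2 + 3p + 2)p!) = ((2p + 1)p! - 1) + ((2p^2 + 3p + 2)p!).
Simplifying, S(p+1) = (2(p+1) + 1)(p+1)! - 1,
which is the closed form with r = p+1.
By the principle of mathematical induction, the result holds for all r ≥ 1.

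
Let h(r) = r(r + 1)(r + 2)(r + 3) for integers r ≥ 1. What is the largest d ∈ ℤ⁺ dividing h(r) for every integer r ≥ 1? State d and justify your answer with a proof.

d = 24

Computing the first values: h(1) = 24 and h(2) = 120; gcd(24, 120) = 24, so d ≤ 24.
We prove 24 | r(r + 1)(r + 2)(r + 3) for all r ≥ 1 by induction on r.
Base case (r = 1): h(1) = 24 = 24·(1), so 24 | h(1).
Suppose the result is true for r = j, i.e. 24 | h(j). Then
h(j+1) − h(j) = (j+1)·(j+2)·(j+3)·(j+4) − j·(j+1)·(j+2)·(j+3) = (j+1)·(j+2)·(j+3)·[(j+4) − j] = 4·(j+1)·(j+2)·(j+3). The product of 3 consecutive integers is divisible by (3)! = 6, so h(j+1) − h(j) is divisible by 4·6 = 24. By the inductive hypothesis 24 | h(j), hence 24 | h(j+1).
By the principle of mathematical induction, the result holds for all r ≥ 1.
Therefore the largest such d is 24.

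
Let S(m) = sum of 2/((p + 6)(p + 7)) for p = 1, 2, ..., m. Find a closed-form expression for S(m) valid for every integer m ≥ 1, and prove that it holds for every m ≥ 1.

S(m) = 2m/(7(m + 7))

We claim S(m) = 2m/(7(m + 7)) for all m ≥ 1.
When m = 1: S(1) = 1/28, and the closed form gives 1/28. They agree.
Inductive step: suppose the statement holds for some p ≥ 1, so S(p) = 2p/(7(p + 7)).
Then S(p+1) = S(p) + (2/((p + 7)(p + 8))) = (2p/(7(p + 7))) + (2/((p + 7)(p + 8))).
Simplifying, S(p+1) = 2(p + 1)/(7(p + 8)) = 2(p+1)/(7((p+1) + 7)),
which is the closed form with m = p+1.
By the principle of mathematical induction, the result holds for all m ≥ 1.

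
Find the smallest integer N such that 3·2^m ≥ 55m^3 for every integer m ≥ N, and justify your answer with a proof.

At m = 16: 196608 < 225280, so the inequality fails and N ≥ 17. We prove 3·2^m ≥ 55m^3 for all m ≥ 17.
When m = 17: 3·2^m = 393216 and 55m^3 = 270215, so 393216 ≥ 270215.
Inductive step: assume the claim holds for m = j, so 3·2^j ≥ 55j^3.
Then 3·2^(j + 1) = 2·(3·2^j) ≥ 2·(55j^3).
Also, for j ≥ 17 we have 2·(55j^3) ≥ 55(j+1)^3, since 2 ≥ (1 + 1/j)^3 for all j ≥ 17.
Combining, 3·2^(j + 1) ≥ 55(j+1)^3.
Hence, by induction on m, the claim holds for every m ≥ 17.
Hence the smallest such N is 17.

N = 17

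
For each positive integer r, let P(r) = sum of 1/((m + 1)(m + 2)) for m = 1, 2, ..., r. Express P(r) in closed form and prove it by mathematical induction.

We claim P(r) = r/(2(r + 2)) for all r ≥ 1.
Base case (r = 1): P(1) = 1/6, and the closed form gives 1/6. They agree.
Inductive step: assume the claim holds for r = m, so P(m) = m/(2(m + 2)).
Then P(m+1) = P(m) + (1/((m + 2)(m + 3))) = (m/(2(m + 2))) + (1/((m + 2)(m + 3))).
Simplifying, P(m+1) = (m + 1)/(2(m + 3)) = (m+1)/(2((m+1) + 2)),
which is the closed form with r = m+1.
By induction, the statement is established for all r ≥ 1.

P(r) = r/(2(r + 2))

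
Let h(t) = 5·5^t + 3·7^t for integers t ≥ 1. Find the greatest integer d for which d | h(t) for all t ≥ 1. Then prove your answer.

Computing the first values: h(1) = 46 and h(2) = 272; gcd(46, 272) = 2, so d ≤ 2.
We prove 2 | 5·5^t + 3·7^t for all t ≥ 1 by induction on t.
Base case (t = 1): h(1) = 46 = 2·(23), so 2 | h(1).
Inductive step: suppose the statement holds for some m ≥ 1, i.e. 2 | h(m). Then
h(m+1) − 7·h(m) = (5·5^(m+1) + 3·7^(m+1)) − 7·(5·5^m + 3·7^m) = (5)·5^m·(5 − 7) = (-10)·5^m. Since 2 | h(m) by the inductive hypothesis, 2 | 7·h(m); and 2 | -10 since -10 = 2·-5. Therefore 2 | h(m+1).
This completes the induction.
Therefore the largest such d is 2.

d = 2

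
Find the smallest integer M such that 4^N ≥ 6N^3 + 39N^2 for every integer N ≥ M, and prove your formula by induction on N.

M = 6

At N = 5: 1024 < 1725, so the inequality fails and M ≥ 6. We prove 4^N ≥ 6N^3 + 39N^2 for all N ≥ 6.
Base case (N = 6): 4^N = 4096 and 6N^3 + 39N^2 = 2700, so 4096 ≥ 2700.
Inductive step: assume the claim holds for N = r, so 4^r ≥ 6r^3 + 39r^2.
Then 4^(r + 1) = 4·(4^r) ≥ 4·(6r^3 + 39r^2).
Also, for r ≥ 6 we have 4·(6r^3 + 39r^2) ≥ 6(r+1)^3 + 39(r+1)^2, since 4·(6r^3 + 39r^2) − (6(r+1)^3 + 39(r+1)^2) = 18r^3 + 99r^2 - 96r - 45, which is nonnegative for all r ≥ 6.
Combining, 4^(r + 1) ≥ 6(r+1)^3 + 39(r+1)^2.
By induction, the statement is established for all N ≥ 6.
Hence the smallest such M is 6.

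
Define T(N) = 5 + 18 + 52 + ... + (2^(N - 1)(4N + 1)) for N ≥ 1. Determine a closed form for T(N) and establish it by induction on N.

We claim T(N) = 2^N(4N - 3) + 3 for all N ≥ 1.
Base case (N = 1): T(1) = 5, and the closed form gives 5. They agree.
For the inductive step, assume it holds for an arbitrary p ≥ 1, so T(p) = 2^p(4p - 3) + 3.
Then T(p+1) = T(p) + (2^p(4p + 5)) = (2^p(4p - 3) + 3) + (2^p(4p + 5)).
Simplifying, T(p+1) = 2^(p + 1) + 2^(p + 3)p + 3 = 2^(p+1)(4(p+1) - 3) + 3,
which is the closed form with N = p+1.
By induction, the statement is established for all N ≥ 1.

T(N) = 2^N(4N - 3) + 3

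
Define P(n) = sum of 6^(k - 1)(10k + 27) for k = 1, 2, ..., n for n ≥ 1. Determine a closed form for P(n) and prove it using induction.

P(n) = 6^n(2n + 5) - 5

We claim P(n) = 6^n(2n + 5) - 5 for all n ≥ 1.
Base step (n = 1): P(1) = 37, and the closed form gives 37. They agree.
For the inductive step, assume it holds for an arbitrary k ≥ 1, so P(k) = 6^k(2k + 5) - 5.
Then P(k+1) = P(k) + (6^k(10k + 37)) = (6^k(2k + 5) - 5) + (6^k(10k + 37)).
Simplifying, P(k+1) = 12·6^k·k + 42·6^k - 5 = 6^(k+1)(2(k+1) + 5) - 5,
which is the closed form with n = k+1.
Hence, by induction on n, the claim holds for every n ≥ 1.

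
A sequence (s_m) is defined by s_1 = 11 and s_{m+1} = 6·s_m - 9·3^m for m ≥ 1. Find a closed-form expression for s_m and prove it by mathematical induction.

s_m = 3^(m + 1) + 2·6^(m - 1)

Computing the first terms: s_1 = 11, s_2 = 39, s_3 = 153. This suggests s_m = 3^(m + 1) + 2·6^(m - 1).
Base case (m = 1): the formula gives 11 = 11 = s_1.
Suppose the result is true for m = k, so s_k = 3^(k + 1) + 2·6^(k - 1).
Then s_{k+1} = 6·s_k - 9·3^k = 6·(3^(k + 1) + 2·6^(k - 1)) - 9·3^k = 3^(k + 2) + 2·6^k = 3^((k+1) + 1) + 2·6^((k+1) - 1),
which is the claimed formula at m = k+1.
By induction, the statement is established for all m ≥ 1.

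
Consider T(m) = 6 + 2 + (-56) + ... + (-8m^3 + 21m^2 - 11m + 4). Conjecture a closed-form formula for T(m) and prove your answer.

T(m) = -m(2m^3 - 3m^2 - 3m - 2)

We claim T(m) = -m(2m^3 - 3m^2 - 3m - 2) for all m ≥ 1.
Base step (m = 1): T(1) = 6, and the closed form gives 6. They agree.
Suppose the result is true for m = p, so T(p) = p(-2p^3 + 3p^2 + 3p + 2).
Then T(p+1) = T(p) + (-8p^3 - 3p^2 + 7p + 6) = (p(-2p^3 + 3p^2 + 3p + 2)) + (-8p^3 - 3p^2 + 7p + 6).
Simplifying, T(p+1) = -(p + 1)(2p^3 + 3p^2 - 3p - 6) = -(p+1)(2(p+1)^3 - 3(p+1)^2 - 3(p+1) - 2),
which is the closed form with m = p+1.
Hence, by induction on m, the claim holds for every m ≥ 1.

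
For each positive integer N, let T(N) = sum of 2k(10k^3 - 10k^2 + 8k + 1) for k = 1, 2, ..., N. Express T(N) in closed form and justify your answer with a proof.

T(N) = N(N + 1)(4N^3 + N^2 + N + 3)

We claim T(N) = N(N + 1)(4N^3 + N^2 + N + 3) for all N ≥ 1.
Base case (N = 1): T(1) = 18, and the closed form gives 18. They agree.
Inductive step: suppose the statement holds for some k ≥ 1, so T(k) = k(4k^4 + 5k^3 + 2k^2 + 4k + 3).
Then T(k+1) = T(k) + (20k^4 + 60k^3 + 76k^2 + 54k + 18) = (k(4k^4 + 5k^3 + 2k^2 + 4k + 3)) + (20k^4 + 60k^3 + 76k^2 + 54k + 18).
Simplifying, T(k+1) = (k + 1)(k + 2)(4k^3 + 13k^2 + 15k + 9) = (k+1)((k+1) + 1)(4(k+1)^3 + (k+1)^2 + (k+1) + 3),
which is the closed form with N = k+1.
By the principle of mathematical induction, the result holds for all N ≥ 1.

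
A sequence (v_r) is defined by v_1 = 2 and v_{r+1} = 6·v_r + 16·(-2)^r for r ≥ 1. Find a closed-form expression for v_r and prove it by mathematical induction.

v_r = (-2)^(r + 1) - 2·6^(r - 1)

Computing the first terms: v_1 = 2, v_2 = -20, v_3 = -56. This suggests v_r = (-2)^(r + 1) - 2·6^(r - 1).
For the base case r = 1: the formula gives 2 = 2 = v_1.
Inductive step: suppose the statement holds for some i ≥ 1, so v_i = (-2)^(i + 1) - 2·6^(i - 1).
Then v_{i+1} = 6·v_i + 16·(-2)^i = 6·((-2)^(i + 1) - 2·6^(i - 1)) + 16·(-2)^i = (-2)^(i + 2) - 2·6^i = (-2)^((i+1) + 1) - 2·6^((i+1) - 1),
which is the claimed formula at r = i+1.
Hence, by induction on r, the claim holds for every r ≥ 1.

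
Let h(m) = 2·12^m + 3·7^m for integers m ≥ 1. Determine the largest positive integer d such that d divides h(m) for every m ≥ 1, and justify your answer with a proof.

d = 15

Computing the first values: h(1) = 45 and h(2) = 435; gcd(45, 435) = 15, so d ≤ 15.
We prove 15 | 2·12^m + 3·7^m for all m ≥ 1 by induction on m.
Base case (m = 1): h(1) = 45 = 15·(3), so 15 | h(1).
For the inductive step, assume it holds for an arbitrary i ≥ 1, i.e. 15 | h(i). Then
h(i+1) − 12·h(i) = (2·12^(i+1) + 3·7^(i+1)) − 12·(2·12^i + 3·7^i) = (3)·7^i·(7 − 12) = (-15)·7^i. Since 15 | h(i) by the inductive hypothesis, 15 | 12·h(i); and 15 | -15 since -15 = 15·-1. Therefore 15 | h(i+1).
By the principle of mathematical induction, the result holds for all m ≥ 1.
Therefore the largest such d is 15.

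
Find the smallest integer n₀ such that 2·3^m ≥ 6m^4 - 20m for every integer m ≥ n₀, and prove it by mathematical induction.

At m = 8: 13122 < 24416, so the inequality fails and n₀ ≥ 9. We prove 2·3^m ≥ 6m^4 - 20m for all m ≥ 9.
Base case (m = 9): 2·3^m = 39366 and 6m^4 - 20m = 39186, so 39366 ≥ 39186.
For the inductive step, assume it holds for an arbitrary j ≥ 9, so 2·3^j ≥ 6j^4 - 20j.
Then 2·3^(j + 1) = 3·(2·3^j) ≥ 3·(6j^4 - 20j).
Also, for j ≥ 9 we have 3·(6j^4 - 20j) ≥ 6(j+1)^4 - 20(j+1), since 3·(6j^4 - 20j) − (6(j+1)^4 - 20(j+1)) = 12j^4 - 24j^3 - 36j^2 - 64j + 14, which is nonnegative for all j ≥ 9.
Combining, 2·3^(j + 1) ≥ 6(j+1)^4 - 20(j+1).
By the principle of mathematical induction, the result holds for all m ≥ 9.
Hence the smallest such n₀ is 9.

n₀ = 9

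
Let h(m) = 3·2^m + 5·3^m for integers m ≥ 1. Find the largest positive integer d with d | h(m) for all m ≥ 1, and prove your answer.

Computing the first values: h(1) = 21 and h(2) = 57; gcd(21, 57) = 3, so d ≤ 3.
We prove 3 | 3·2^m + 5·3^m for all m ≥ 1 by induction on m.
When m = 1: h(1) = 21 = 3·(7), so 3 | h(1).
Inductive step: suppose the statement holds for some p ≥ 1, i.e. 3 | h(p). Then
h(p+1) − 3·h(p) = (3·2^(p+1) + 5·3^(p+1)) − 3·(3·2^p + 5·3^p) = (3)·2^p·(2 − 3) = (-3)·2^p. Since 3 | h(p) by the inductive hypothesis, 3 | 3·h(p); and 3 | -3 since -3 = 3·-1. Therefore 3 | h(p+1).
Hence, by induction on m, the claim holds for every m ≥ 1.
Therefore the largest such d is 3.

d = 3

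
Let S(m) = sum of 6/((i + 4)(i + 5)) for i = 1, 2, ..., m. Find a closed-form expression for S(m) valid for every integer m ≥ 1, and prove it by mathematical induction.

We claim S(m) = 6m/(5(m + 5)) for all m ≥ 1.
Base step (m = 1): S(1) = 1/5, and the closed form gives 1/5. They agree.
Suppose the result is true for m = i, so S(i) = 6i/(5(i + 5)).
Then S(i+1) = S(i) + (6/((i + 5)(i + 6))) = (6i/(5(i + 5))) + (6/((i + 5)(i + 6))).
Simplifying, S(i+1) = 6(i + 1)/(5(i + 6)) = 6(i+1)/(5((i+1) + 5)),
which is the closed form with m = i+1.
This completes the induction.

S(m) = 6m/(5(m + 5))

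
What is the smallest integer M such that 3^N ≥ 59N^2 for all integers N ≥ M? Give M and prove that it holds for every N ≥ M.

At N = 7: 2187 < 2891, so the inequality fails and M ≥ 8. We prove 3^N ≥ 59N^2 for all N ≥ 8.
When N = 8: 3^N = 6561 and 59N^2 = 3776, so 6561 ≥ 3776.
Inductive step: suppose the statement holds for some k ≥ 8, so 3^k ≥ 59k^2.
Then 3^(k + 1) = 3·(3^k) ≥ 3·(59k^2).
Also, for k ≥ 8 we have 3·(59k^2) ≥ 59(k+1)^2, since 3 ≥ (1 + 1/k)^2 for all k ≥ 8.
Combining, 3^(k + 1) ≥ 59(k+1)^2.
By induction, the statement is established for all N ≥ 8.
Hence the smallest such M is 8.

M = 8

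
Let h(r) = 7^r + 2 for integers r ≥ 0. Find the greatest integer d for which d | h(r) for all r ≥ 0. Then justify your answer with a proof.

Computing the first values: h(0) = 3 and h(1) = 9; gcd(3, 9) = 3, so d ≤ 3.
We prove 3 | 7^r + 2 for all r ≥ 0 by induction on r.
Base step (r = 0): h(0) = 3 = 3·(1), so 3 | h(0).
Inductive step: assume the claim holds for r = m, i.e. 3 | h(m). Then
h(m+1) = 7^(m+1) + 2 = 7·(7^m + 2) - 12 = 7·h(m) - 12. The first term is divisible by 3 by the inductive hypothesis, and -12 is divisible by 3. Hence 3 | h(m+1).
By induction, the statement is established for all r ≥ 0.
Therefore the largest such d is 3.

d = 3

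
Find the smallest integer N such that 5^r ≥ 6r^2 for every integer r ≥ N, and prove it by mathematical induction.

N = 2

At r = 1: 5 < 6, so the inequality fails and N ≥ 2. We prove 5^r ≥ 6r^2 for all r ≥ 2.
Base case (r = 2): 5^r = 25 and 6r^2 = 24, so 25 ≥ 24.
Suppose the result is true for r = i, so 5^i ≥ 6i^2.
Then 5^(i + 1) = 5·(5^i) ≥ 5·(6i^2).
Also, for i ≥ 2 we have 5·(6i^2) ≥ 6(i+1)^2, since 5 ≥ (1 + 1/i)^2 for all i ≥ 2.
Combining, 5^(i + 1) ≥ 6(i+1)^2.
Hence, by induction on r, the claim holds for every r ≥ 2.
Hence the smallest such N is 2.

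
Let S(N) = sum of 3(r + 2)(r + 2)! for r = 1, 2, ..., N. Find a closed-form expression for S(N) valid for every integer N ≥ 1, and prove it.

S(N) = 3(N + 3)! - 18

We claim S(N) = 3(N + 3)! - 18 for all N ≥ 1.
When N = 1: S(1) = 54, and the closed form gives 54. They agree.
Inductive step: suppose the statement holds for some r ≥ 1, so S(r) = 3(r + 3)! - 18.
Then S(r+1) = S(r) + (3(r + 3)(r + 3)!) = (3(r + 3)! - 18) + (3(r + 3)(r + 3)!).
Simplifying, S(r+1) = 3((r+1) + 3)! - 18,
which is the closed form with N = r+1.
By the principle of mathematical induction, the result holds for all N ≥ 1.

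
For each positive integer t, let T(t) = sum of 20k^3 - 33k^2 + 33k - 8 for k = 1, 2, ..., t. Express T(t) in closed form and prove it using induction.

We claim T(t) = t(5t^3 - t^2 + 5t + 3) for all t ≥ 1.
When t = 1: T(1) = 12, and the closed form gives 12. They agree.
Inductive step: suppose the statement holds for some k ≥ 1, so T(k) = k(5k^3 - k^2 + 5k + 3).
Then T(k+1) = T(k) + (20k^3 + 27k^2 + 27k + 12) = (k(5k^3 - k^2 + 5k + 3)) + (20k^3 + 27k^2 + 27k + 12).
Simplifying, T(k+1) = (k + 1)(5k^3 + 14k^2 + 18k + 12) = (k+1)(5(k+1)^3 - (k+1)^2 + 5(k+1) + 3),
which is the closed form with t = k+1.
This completes the induction.

T(t) = t(5t^3 - t^2 + 5t + 3)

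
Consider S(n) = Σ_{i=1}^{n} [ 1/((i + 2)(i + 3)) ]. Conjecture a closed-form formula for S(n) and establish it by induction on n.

We claim S(n) = n/(3(n + 3)) for all n ≥ 1.
Base case (n = 1): S(1) = 1/12, and the closed form gives 1/12. They agree.
For the inductive step, assume it holds for an arbitrary i ≥ 1, so S(i) = i/(3(i + 3)).
Then S(i+1) = S(i) + (1/((i + 3)(i + 4))) = (i/(3(i + 3))) + (1/((i + 3)(i + 4))).
Simplifying, S(i+1) = (i + 1)/(3(i + 4)) = (i+1)/(3((i+1) + 3)),
which is the closed form with n = i+1.
This completes the induction.

S(n) = n/(3(n + 3))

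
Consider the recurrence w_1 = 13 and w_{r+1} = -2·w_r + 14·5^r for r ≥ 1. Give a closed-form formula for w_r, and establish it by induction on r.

w_r = 3(-2)^(r - 1) + 2·5^r

Computing the first terms: w_1 = 13, w_2 = 44, w_3 = 262. This suggests w_r = 3(-2)^(r - 1) + 2·5^r.
For the base case r = 1: the formula gives 13 = 13 = w_1.
Inductive step: suppose the statement holds for some m ≥ 1, so w_m = 3(-2)^(m - 1) + 2·5^m.
Then w_{m+1} = -2·w_m + 14·5^m = -2·(3(-2)^(m - 1) + 2·5^m) + 14·5^m = 3(-2)^m + 2·5^(m + 1) = 3(-2)^((m+1) - 1) + 2·5^(m+1),
which is the claimed formula at r = m+1.
This completes the induction.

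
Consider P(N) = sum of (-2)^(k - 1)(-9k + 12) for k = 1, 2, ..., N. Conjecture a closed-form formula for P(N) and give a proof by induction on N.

P(N) = 3(-2)^N(N - 1) + 3

We claim P(N) = 3(-2)^N(N - 1) + 3 for all N ≥ 1.
Base case (N = 1): P(1) = 3, and the closed form gives 3. They agree.
Inductive step: suppose the statement holds for some k ≥ 1, so P(k) = 3(-2)^k(k - 1) + 3.
Then P(k+1) = P(k) + ((-2)^k(-9k + 3)) = (3(-2)^k(k - 1) + 3) + ((-2)^k(-9k + 3)).
Simplifying, P(k+1) = -6(-2)^k·k + 3 = 3(-2)^(k+1)((k+1) - 1) + 3,
which is the closed form with N = k+1.
Hence, by induction on N, the claim holds for every N ≥ 1.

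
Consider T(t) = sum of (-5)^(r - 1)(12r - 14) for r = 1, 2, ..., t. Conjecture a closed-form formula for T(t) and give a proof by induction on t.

T(t) = 2(-5)^t(-t + 1) - 2

We claim T(t) = 2(-5)^t(-t + 1) - 2 for all t ≥ 1.
When t = 1: T(1) = -2, and the closed form gives -2. They agree.
Inductive step: assume the claim holds for t = r, so T(r) = 2(-5)^r(-r + 1) - 2.
Then T(r+1) = T(r) + ((-5)^r(12r - 2)) = (2(-5)^r(-r + 1) - 2) + ((-5)^r(12r - 2)).
Simplifying, T(r+1) = 10(-5)^r·r - 2 = 2(-5)^(r+1)(-(r+1) + 1) - 2,
which is the closed form with t = r+1.
This completes the induction.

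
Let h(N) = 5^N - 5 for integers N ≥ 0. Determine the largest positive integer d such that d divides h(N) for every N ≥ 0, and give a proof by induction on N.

d = 4

Computing the first values: h(0) = -4 and h(1) = 0; gcd(-4, 0) = 4, so d ≤ 4.
We prove 4 | 5^N - 5 for all N ≥ 0 by induction on N.
Base step (N = 0): h(0) = -4 = 4·(-1), so 4 | h(0).
Inductive step: suppose the statement holds for some k ≥ 0, i.e. 4 | h(k). Then
h(k+1) = 5^(k+1) - 5 = 5·(5^k - 5) + 20 = 5·h(k) + 20. The first term is divisible by 4 by the inductive hypothesis, and 20 is divisible by 4. Hence 4 | h(k+1).
By the principle of mathematical induction, the result holds for all N ≥ 0.
Therefore the largest such d is 4.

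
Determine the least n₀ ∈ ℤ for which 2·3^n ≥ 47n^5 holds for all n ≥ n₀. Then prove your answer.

At n = 15: 28697814 < 35690625, so the inequality fails and n₀ ≥ 16. We prove 2·3^n ≥ 47n^5 for all n ≥ 16.
When n = 16: 2·3^n = 86093442 and 47n^5 = 49283072, so 86093442 ≥ 49283072.
Inductive step: suppose the statement holds for some k ≥ 16, so 2·3^k ≥ 47k^5.
Then 2·3^(k + 1) = 3·(2·3^k) ≥ 3·(47k^5).
Also, for k ≥ 16 we have 3·(47k^5) ≥ 47(k+1)^5, since 3 ≥ (1 + 1/k)^5 for all k ≥ 16.
Combining, 2·3^(k + 1) ≥ 47(k+1)^5.
By the principle of mathematical induction, the result holds for all n ≥ 16.
Hence the smallest such n₀ is 16.

n₀ = 16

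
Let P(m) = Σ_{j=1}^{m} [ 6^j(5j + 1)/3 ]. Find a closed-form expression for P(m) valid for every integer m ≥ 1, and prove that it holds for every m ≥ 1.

We claim P(m) = 2·6^m·m for all m ≥ 1.
For the base case m = 1: P(1) = 12, and the closed form gives 12. They agree.
Inductive step: assume the claim holds for m = j, so P(j) = 2·6^j·j.
Then P(j+1) = P(j) + (6^j(10j + 12)) = (2·6^j·j) + (6^j(10j + 12)).
Simplifying, P(j+1) = 12·6^j(j + 1) = 2·6^(j+1)·(j+1),
which is the closed form with m = j+1.
This completes the induction.

P(m) = 2·6^m·m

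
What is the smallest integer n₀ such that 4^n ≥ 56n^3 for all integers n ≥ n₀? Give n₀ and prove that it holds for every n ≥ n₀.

At n = 7: 16384 < 19208, so the inequality fails and n₀ ≥ 8. We prove 4^n ≥ 56n^3 for all n ≥ 8.
Base case (n = 8): 4^n = 65536 and 56n^3 = 28672, so 65536 ≥ 28672.
Suppose the result is true for n = p, so 4^p ≥ 56p^3.
Then 4^(p + 1) = 4·(4^p) ≥ 4·(56p^3).
Also, for p ≥ 8 we have 4·(56p^3) ≥ 56(p+1)^3, since 4 ≥ (1 + 1/p)^3 for all p ≥ 8.
Combining, 4^(p + 1) ≥ 56(p+1)^3.
By induction, the statement is established for all n ≥ 8.
Hence the smallest such n₀ is 8.

n₀ = 8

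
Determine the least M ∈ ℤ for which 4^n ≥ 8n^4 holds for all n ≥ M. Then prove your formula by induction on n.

At n = 7: 16384 < 19208, so the inequality fails and M ≥ 8. We prove 4^n ≥ 8n^4 for all n ≥ 8.
Base step (n = 8): 4^n = 65536 and 8n^4 = 32768, so 65536 ≥ 32768.
Inductive step: assume the claim holds for n = j, so 4^j ≥ 8j^4.
Then 4^(j + 1) = 4·(4^j) ≥ 4·(8j^4).
Also, for j ≥ 8 we have 4·(8j^4) ≥ 8(j+1)^4, since 4 ≥ (1 + 1/j)^4 for all j ≥ 8.
Combining, 4^(j + 1) ≥ 8(j+1)^4.
Hence, by induction on n, the claim holds for every n ≥ 8.
Hence the smallest such M is 8.

M = 8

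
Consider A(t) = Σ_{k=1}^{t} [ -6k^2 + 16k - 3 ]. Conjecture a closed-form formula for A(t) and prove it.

A(t) = -t(2t^2 - 5t - 4)

We claim A(t) = -t(2t^2 - 5t - 4) for all t ≥ 1.
For the base case t = 1: A(1) = 7, and the closed form gives 7. They agree.
Suppose the result is true for t = k, so A(k) = k(-2k^2 + 5k + 4).
Then A(k+1) = A(k) + (-6k^2 + 4k + 7) = (k(-2k^2 + 5k + 4)) + (-6k^2 + 4k + 7).
Simplifying, A(k+1) = -(k + 1)(2k^2 - k - 7) = -(k+1)(2(k+1)^2 - 5(k+1) - 4),
which is the closed form with t = k+1.
This completes the induction.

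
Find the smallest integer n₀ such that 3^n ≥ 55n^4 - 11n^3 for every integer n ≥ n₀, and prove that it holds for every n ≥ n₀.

At n = 12: 531441 < 1121472, so the inequality fails and n₀ ≥ 13. We prove 3^n ≥ 55n^4 - 11n^3 for all n ≥ 13.
Base case (n = 13): 3^n = 1594323 and 55n^4 - 11n^3 = 1546688, so 1594323 ≥ 1546688.
Suppose the result is true for n = r, so 3^r ≥ 55r^4 - 11r^3.
Then 3^(r + 1) = 3·(3^r) ≥ 3·(55r^4 - 11r^3).
Also, for r ≥ 13 we have 3·(55r^4 - 11r^3) ≥ 55(r+1)^4 - 11(r+1)^3, since 3·(55r^4 - 11r^3) − (55(r+1)^4 - 11(r+1)^3) = 110r^4 - 242r^3 - 297r^2 - 187r - 44, which is nonnegative for all r ≥ 13.
Combining, 3^(r + 1) ≥ 55(r+1)^4 - 11(r+1)^3.
By induction, the statement is established for all n ≥ 13.
Hence the smallest such n₀ is 13.

n₀ = 13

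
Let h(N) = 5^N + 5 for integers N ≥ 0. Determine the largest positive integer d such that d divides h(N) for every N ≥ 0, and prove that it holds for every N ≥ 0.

d = 2

Computing the first values: h(0) = 6 and h(1) = 10; gcd(6, 10) = 2, so d ≤ 2.
We prove 2 | 5^N + 5 for all N ≥ 0 by induction on N.
Base case (N = 0): h(0) = 6 = 2·(3), so 2 | h(0).
Inductive step: suppose the statement holds for some i ≥ 0, i.e. 2 | h(i). Then
h(i+1) = 5^(i+1) + 5 = 5·(5^i + 5) - 20 = 5·h(i) - 20. The first term is divisible by 2 by the inductive hypothesis, and -20 is divisible by 2. Hence 2 | h(i+1).
By induction, the statement is established for all N ≥ 0.
Therefore the largest such d is 2.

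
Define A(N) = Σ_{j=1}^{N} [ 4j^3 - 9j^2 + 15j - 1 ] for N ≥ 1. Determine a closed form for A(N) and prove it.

We claim A(N) = N(N^3 - N^2 + 4N + 5) for all N ≥ 1.
When N = 1: A(1) = 9, and the closed form gives 9. They agree.
Suppose the result is true for N = j, so A(j) = j(j^3 - j^2 + 4j + 5).
Then A(j+1) = A(j) + (4j^3 + 3j^2 + 9j + 9) = (j(j^3 - j^2 + 4j + 5)) + (4j^3 + 3j^2 + 9j + 9).
Simplifying, A(j+1) = (j + 1)(j^3 + 2j^2 + 5j + 9) = (j+1)((j+1)^3 - (j+1)^2 + 4(j+1) + 5),
which is the closed form with N = j+1.
This completes the induction.

A(N) = N(N^3 - N^2 + 4N + 5)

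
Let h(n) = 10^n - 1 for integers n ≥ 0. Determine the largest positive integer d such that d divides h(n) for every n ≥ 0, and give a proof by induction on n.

d = 9

Computing the first values: h(0) = 0 and h(1) = 9; gcd(0, 9) = 9, so d ≤ 9.
We prove 9 | 10^n - 1 for all n ≥ 0 by induction on n.
Base case (n = 0): h(0) = 0 = 9·(0), so 9 | h(0).
Inductive step: suppose the statement holds for some i ≥ 0, i.e. 9 | h(i). Then
h(i+1) = 10^(i+1) - 1 = 10·(10^i - 1) + 9 = 10·h(i) + 9. The first term is divisible by 9 by the inductive hypothesis, and 9 is divisible by 9. Hence 9 | h(i+1).
Hence, by induction on n, the claim holds for every n ≥ 0.
Therefore the largest such d is 9.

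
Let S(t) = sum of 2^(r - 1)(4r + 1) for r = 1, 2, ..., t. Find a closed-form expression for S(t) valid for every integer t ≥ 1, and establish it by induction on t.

We claim S(t) = 2^t(4t - 3) + 3 for all t ≥ 1.
When t = 1: S(1) = 5, and the closed form gives 5. They agree.
Suppose the result is true for t = r, so S(r) = 2^r(4r - 3) + 3.
Then S(r+1) = S(r) + (2^r(4r + 5)) = (2^r(4r - 3) + 3) + (2^r(4r + 5)).
Simplifying, S(r+1) = 2^(r + 1) + 2^(r + 3)r + 3 = 2^(r+1)(4(r+1) - 3) + 3,
which is the closed form with t = r+1.
By the principle of mathematical induction, the result holds for all t ≥ 1.

S(t) = 2^t(4t - 3) + 3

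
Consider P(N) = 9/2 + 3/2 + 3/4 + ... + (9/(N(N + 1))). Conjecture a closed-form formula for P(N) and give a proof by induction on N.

P(N) = 9N/(N + 1)

We claim P(N) = 9N/(N + 1) for all N ≥ 1.
Base step (N = 1): P(1) = 9/2, and the closed form gives 9/2. They agree.
Suppose the result is true for N = r, so P(r) = 9r/(r + 1).
Then P(r+1) = P(r) + (9/((r + 1)(r + 2))) = (9r/(r + 1)) + (9/((r + 1)(r + 2))).
Simplifying, P(r+1) = 9(r + 1)/(r + 2) = 9(r+1)/((r+1) + 1),
which is the closed form with N = r+1.
Hence, by induction on N, the claim holds for every N ≥ 1.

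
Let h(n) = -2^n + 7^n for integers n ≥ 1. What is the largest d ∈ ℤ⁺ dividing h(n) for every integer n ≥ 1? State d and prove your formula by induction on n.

d = 5

Computing the first values: h(1) = 5 and h(2) = 45; gcd(5, 45) = 5, so d ≤ 5.
We prove 5 | -2^n + 7^n for all n ≥ 1 by induction on n.
When n = 1: h(1) = 5 = 5·(1), so 5 | h(1).
For the inductive step, assume it holds for an arbitrary m ≥ 1, i.e. 5 | h(m). Then
7^{m+1} − 2^{m+1} = 7·7^m − 2·2^m = 7·(7^m − 2^m) + (5)·2^m. The first term is divisible by 5 by the inductive hypothesis, and the second term (5)·2^m is divisible by 5 since 5 | 5. Hence 5 | h(m+1).
This completes the induction.
Therefore the largest such d is 5.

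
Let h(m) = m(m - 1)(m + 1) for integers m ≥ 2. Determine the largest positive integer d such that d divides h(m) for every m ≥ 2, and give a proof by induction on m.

d = 6

Computing the first values: h(2) = 6 and h(3) = 24; gcd(6, 24) = 6, so d ≤ 6.
We prove 6 | m(m - 1)(m + 1) for all m ≥ 2 by induction on m.
When m = 2: h(2) = 6 = 6·(1), so 6 | h(2).
For the inductive step, assume it holds for an arbitrary j ≥ 2, i.e. 6 | h(j). Then
h(j+1) − h(j) = j·(j+1)·(j+2) − (j-1)·j·(j+1) = j·(j+1)·[(j+2) − (j-1)] = 3·j·(j+1). The product of 2 consecutive integers is divisible by (2)! = 2, so h(j+1) − h(j) is divisible by 3·2 = 6. By the inductive hypothesis 6 | h(j), hence 6 | h(j+1).
Hence, by induction on m, the claim holds for every m ≥ 2.
Therefore the largest such d is 6.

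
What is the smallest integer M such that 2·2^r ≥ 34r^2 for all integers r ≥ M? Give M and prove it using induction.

M = 12

At r = 11: 4096 < 4114, so the inequality fails and M ≥ 12. We prove 2·2^r ≥ 34r^2 for all r ≥ 12.
For the base case r = 12: 2·2^r = 8192 and 34r^2 = 4896, so 8192 ≥ 4896.
Suppose the result is true for r = m, so 2·2^m ≥ 34m^2.
Then 2·2^(m + 1) = 2·(2·2^m) ≥ 2·(34m^2).
Also, for m ≥ 12 we have 2·(34m^2) ≥ 34(m+1)^2, since 2 ≥ (1 + 1/m)^2 for all m ≥ 12.
Combining, 2·2^(m + 1) ≥ 34(m+1)^2.
By the principle of mathematical induction, the result holds for all r ≥ 12.
Hence the smallest such M is 12.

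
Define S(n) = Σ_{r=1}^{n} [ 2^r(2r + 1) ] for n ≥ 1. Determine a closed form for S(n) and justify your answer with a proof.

S(n) = 2·2^n(2n - 1) + 2

We claim S(n) = 2·2^n(2n - 1) + 2 for all n ≥ 1.
When n = 1: S(1) = 6, and the closed form gives 6. They agree.
For the inductive step, assume it holds for an arbitrary r ≥ 1, so S(r) = 2·2^r(2r - 1) + 2.
Then S(r+1) = S(r) + (2^(r + 1)(2r + 3)) = (2·2^r(2r - 1) + 2) + (2^(r + 1)(2r + 3)).
Simplifying, S(r+1) = 8·2^r·r + 4·2^r + 2 = 2·2^(r+1)(2(r+1) - 1) + 2,
which is the closed form with n = r+1.
By the principle of mathematical induction, the result holds for all n ≥ 1.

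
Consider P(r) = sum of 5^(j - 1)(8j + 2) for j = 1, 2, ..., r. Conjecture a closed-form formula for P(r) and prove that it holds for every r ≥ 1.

We claim P(r) = 2·5^r·r for all r ≥ 1.
When r = 1: P(1) = 10, and the closed form gives 10. They agree.
Suppose the result is true for r = j, so P(j) = 2·5^j·j.
Then P(j+1) = P(j) + (5^j(8j + 10)) = (2·5^j·j) + (5^j(8j + 10)).
Simplifying, P(j+1) = 10·5^j(j + 1) = 2·5^(j+1)·(j+1),
which is the closed form with r = j+1.
Hence, by induction on r, the claim holds for every r ≥ 1.

P(r) = 2·5^r·r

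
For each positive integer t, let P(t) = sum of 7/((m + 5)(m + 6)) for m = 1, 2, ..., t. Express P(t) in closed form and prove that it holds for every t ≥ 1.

P(t) = 7t/(6(t + 6))

We claim P(t) = 7t/(6(t + 6)) for all t ≥ 1.
Base step (t = 1): P(1) = 1/6, and the closed form gives 1/6. They agree.
Inductive step: suppose the statement holds for some m ≥ 1, so P(m) = 7m/(6(m + 6)).
Then P(m+1) = P(m) + (7/((m + 6)(m + 7))) = (7m/(6(m + 6))) + (7/((m + 6)(m + 7))).
Simplifying, P(m+1) = 7(m + 1)/(6(m + 7)) = 7(m+1)/(6((m+1) + 6)),
which is the closed form with t = m+1.
This completes the induction.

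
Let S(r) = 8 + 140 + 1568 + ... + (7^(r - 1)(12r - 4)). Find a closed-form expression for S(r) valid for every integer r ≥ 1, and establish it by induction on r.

We claim S(r) = 7^r(2r - 1) + 1 for all r ≥ 1.
Base case (r = 1): S(1) = 8, and the closed form gives 8. They agree.
Inductive step: assume the claim holds for r = m, so S(m) = 7^m(2m - 1) + 1.
Then S(m+1) = S(m) + (7^m(12m + 8)) = (7^m(2m - 1) + 1) + (7^m(12m + 8)).
Simplifying, S(m+1) = 14·7^m·m + 7·7^m + 1 = 7^(m+1)(2(m+1) - 1) + 1,
which is the closed form with r = m+1.
By induction, the statement is established for all r ≥ 1.

S(r) = 7^r(2r - 1) + 1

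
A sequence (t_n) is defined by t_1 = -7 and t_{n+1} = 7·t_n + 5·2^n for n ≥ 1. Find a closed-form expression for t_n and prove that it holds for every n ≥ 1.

Computing the first terms: t_1 = -7, t_2 = -39, t_3 = -253. This suggests t_n = -2^n - 5·7^(n - 1).
When n = 1: the formula gives -7 = -7 = t_1.
For the inductive step, assume it holds for an arbitrary r ≥ 1, so t_r = -2^r - 5·7^(r - 1).
Then t_{r+1} = 7·t_r + 5·2^r = 7·(-2^r - 5·7^(r - 1)) + 5·2^r = -2^(r + 1) - 5·7^r = -2^(r+1) - 5·7^((r+1) - 1),
which is the claimed formula at n = r+1.
Hence, by induction on n, the claim holds for every n ≥ 1.

t_n = -2^n - 5·7^(n - 1)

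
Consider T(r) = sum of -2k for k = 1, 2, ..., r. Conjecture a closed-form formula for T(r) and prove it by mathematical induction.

T(r) = -r(r + 1)

We claim T(r) = -r(r + 1) for all r ≥ 1.
When r = 1: T(1) = -2, and the closed form gives -2. They agree.
Inductive step: assume the claim holds for r = k, so T(k) = k(-k - 1).
Then T(k+1) = T(k) + (-2k - 2) = (k(-k - 1)) + (-2k - 2).
Simplifying, T(k+1) = -(k + 1)(k + 2) = -(k+1)((k+1) + 1),
which is the closed form with r = k+1.
By the principle of mathematical induction, the result holds for all r ≥ 1.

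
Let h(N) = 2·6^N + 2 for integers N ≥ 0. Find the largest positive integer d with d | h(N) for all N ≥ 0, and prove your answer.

Computing the first values: h(0) = 4 and h(1) = 14; gcd(4, 14) = 2, so d ≤ 2.
We prove 2 | 2·6^N + 2 for all N ≥ 0 by induction on N.
Base case (N = 0): h(0) = 4 = 2·(2), so 2 | h(0).
Suppose the result is true for N = j, i.e. 2 | h(j). Then
h(j+1) = 2·6^(j+1) + 2 = 6·(2·6^j + 2) - 10 = 6·h(j) - 10. The first term is divisible by 2 by the inductive hypothesis, and -10 is divisible by 2. Hence 2 | h(j+1).
By the principle of mathematical induction, the result holds for all N ≥ 0.
Therefore the largest such d is 2.

d = 2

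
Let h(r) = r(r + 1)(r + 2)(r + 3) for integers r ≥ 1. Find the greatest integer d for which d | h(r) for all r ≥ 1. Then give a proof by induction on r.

Computing the first values: h(1) = 24 and h(2) = 120; gcd(24, 120) = 24, so d ≤ 24.
We prove 24 | r(r + 1)(r + 2)(r + 3) for all r ≥ 1 by induction on r.
When r = 1: h(1) = 24 = 24·(1), so 24 | h(1).
Inductive step: suppose the statement holds for some p ≥ 1, i.e. 24 | h(p). Then
h(p+1) − h(p) = (p+1)·(p+2)·(p+3)·(p+4) − p·(p+1)·(p+2)·(p+3) = (p+1)·(p+2)·(p+3)·[(p+4) − p] = 4·(p+1)·(p+2)·(p+3). The product of 3 consecutive integers is divisible by (3)! = 6, so h(p+1) − h(p) is divisible by 4·6 = 24. By the inductive hypothesis 24 | h(p), hence 24 | h(p+1).
This completes the induction.
Therefore the largest such d is 24.

d = 24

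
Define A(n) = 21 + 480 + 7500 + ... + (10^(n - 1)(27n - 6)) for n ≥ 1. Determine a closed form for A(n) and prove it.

We claim A(n) = 10^n(3n - 1) + 1 for all n ≥ 1.
For the base case n = 1: A(1) = 21, and the closed form gives 21. They agree.
Suppose the result is true for n = j, so A(j) = 10^j(3j - 1) + 1.
Then A(j+1) = A(j) + (10^j(27j + 21)) = (10^j(3j - 1) + 1) + (10^j(27j + 21)).
Simplifying, A(j+1) = 30·10^j·j + 20·10^j + 1 = 10^(j+1)(3(j+1) - 1) + 1,
which is the closed form with n = j+1.
Hence, by induction on n, the claim holds for every n ≥ 1.

A(n) = 10^n(3n - 1) + 1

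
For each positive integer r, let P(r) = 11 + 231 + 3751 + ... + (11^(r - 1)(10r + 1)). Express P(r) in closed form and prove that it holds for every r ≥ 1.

P(r) = 11^r·r

We claim P(r) = 11^r·r for all r ≥ 1.
For the base case r = 1: P(1) = 11, and the closed form gives 11. They agree.
Inductive step: assume the claim holds for r = m, so P(m) = 11^m·m.
Then P(m+1) = P(m) + (11^m(10m + 11)) = (11^m·m) + (11^m(10m + 11)).
Simplifying, P(m+1) = 11^(m + 1)(m + 1) = 11^(m+1)·(m+1),
which is the closed form with r = m+1.
Hence, by induction on r, the claim holds for every r ≥ 1.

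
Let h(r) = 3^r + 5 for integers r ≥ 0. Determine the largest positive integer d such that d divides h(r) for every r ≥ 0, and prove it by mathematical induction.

Computing the first values: h(0) = 6 and h(1) = 8; gcd(6, 8) = 2, so d ≤ 2.
We prove 2 | 3^r + 5 for all r ≥ 0 by induction on r.
For the base case r = 0: h(0) = 6 = 2·(3), so 2 | h(0).
Inductive step: suppose the statement holds for some p ≥ 0, i.e. 2 | h(p). Then
h(p+1) = 3^(p+1) + 5 = 3·(3^p + 5) - 10 = 3·h(p) - 10. The first term is divisible by 2 by the inductive hypothesis, and -10 is divisible by 2. Hence 2 | h(p+1).
This completes the induction.
Therefore the largest such d is 2.

d = 2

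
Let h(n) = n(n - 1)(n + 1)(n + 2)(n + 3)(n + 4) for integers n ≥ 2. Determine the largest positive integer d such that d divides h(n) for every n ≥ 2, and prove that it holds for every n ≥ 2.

d = 720

Computing the first values: h(2) = 720 and h(3) = 5040; gcd(720, 5040) = 720, so d ≤ 720.
We prove 720 | n(n - 1)(n + 1)(n + 2)(n + 3)(n + 4) for all n ≥ 2 by induction on n.
Base step (n = 2): h(2) = 720 = 720·(1), so 720 | h(2).
Inductive step: suppose the statement holds for some i ≥ 2, i.e. 720 | h(i). Then
h(i+1) − h(i) = i·(i+1)·(i+2)·(i+3)·(i+4)·(i+5) − (i-1)·i·(i+1)·(i+2)·(i+3)·(i+4) = i·(i+1)·(i+2)·(i+3)·(i+4)·[(i+5) − (i-1)] = 6·i·(i+1)·(i+2)·(i+3)·(i+4). The product of 5 consecutive integers is divisible by (5)! = 120, so h(i+1) − h(i) is divisible by 6·120 = 720. By the inductive hypothesis 720 | h(i), hence 720 | h(i+1).
This completes the induction.
Therefore the largest such d is 720.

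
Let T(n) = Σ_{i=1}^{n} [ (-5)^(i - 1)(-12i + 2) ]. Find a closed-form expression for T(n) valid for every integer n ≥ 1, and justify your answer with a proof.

T(n) = 2(-5)^n·n

We claim T(n) = 2(-5)^n·n for all n ≥ 1.
When n = 1: T(1) = -10, and the closed form gives -10. They agree.
Suppose the result is true for n = i, so T(i) = 2(-5)^i·i.
Then T(i+1) = T(i) + ((-5)^i(-12i - 10)) = (2(-5)^i·i) + ((-5)^i(-12i - 10)).
Simplifying, T(i+1) = (-5)^(i + 1)(2i + 2) = 2(-5)^(i+1)·(i+1),
which is the closed form with n = i+1.
By the principle of mathematical induction, the result holds for all n ≥ 1.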